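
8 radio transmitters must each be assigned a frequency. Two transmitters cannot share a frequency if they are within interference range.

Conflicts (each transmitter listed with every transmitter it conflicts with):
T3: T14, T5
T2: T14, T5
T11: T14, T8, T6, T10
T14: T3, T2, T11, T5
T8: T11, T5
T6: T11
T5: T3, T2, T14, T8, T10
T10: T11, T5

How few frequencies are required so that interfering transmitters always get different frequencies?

3

T3, T14, T5 all conflict with each other, so at least 3 frequencies are needed.
A valid assignment using 3 frequencies: T3=3, T2=3, T11=1, T14=2, T8=2, T6=2, T5=1, T10=2. Every pair that conflicts lands in different frequencies.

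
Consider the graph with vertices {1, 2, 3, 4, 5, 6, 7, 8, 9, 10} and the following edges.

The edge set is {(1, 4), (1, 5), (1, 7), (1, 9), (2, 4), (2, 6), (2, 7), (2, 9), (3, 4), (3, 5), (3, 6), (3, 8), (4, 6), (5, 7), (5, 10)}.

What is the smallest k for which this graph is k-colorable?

3

1, 5, 7 form a triangle, so at least 3 colors are needed.
One proper 3-coloring: 1=b, 2=b, 3=b, 4=a, 5=a, 6=c, 7=c, 8=a, 9=a, 10=b. Each edge has distinct colors on its endpoints.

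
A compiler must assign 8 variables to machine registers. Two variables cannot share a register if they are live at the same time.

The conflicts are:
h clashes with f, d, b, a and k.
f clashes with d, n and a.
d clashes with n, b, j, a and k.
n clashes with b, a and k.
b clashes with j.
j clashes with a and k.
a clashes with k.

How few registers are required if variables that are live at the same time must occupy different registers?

d, j, a, k all conflict with each other, so at least 4 registers are needed.
4 registers suffice: h=4, f=3, d=1, n=4, b=2, j=4, a=2, k=3. No two conflicting variables share a register.

4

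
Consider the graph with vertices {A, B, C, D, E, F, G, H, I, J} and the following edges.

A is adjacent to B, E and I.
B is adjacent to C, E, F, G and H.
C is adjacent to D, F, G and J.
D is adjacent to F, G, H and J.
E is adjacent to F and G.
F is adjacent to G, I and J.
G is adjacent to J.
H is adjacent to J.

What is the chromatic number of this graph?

C, D, F, G, J are pairwise adjacent (a clique of size 5), so at least 5 colors are needed.
5 colors suffice: A=1, B=2, C=5, D=4, E=4, F=1, G=3, H=1, I=2, J=2. Each edge has distinct colors on its endpoints.

5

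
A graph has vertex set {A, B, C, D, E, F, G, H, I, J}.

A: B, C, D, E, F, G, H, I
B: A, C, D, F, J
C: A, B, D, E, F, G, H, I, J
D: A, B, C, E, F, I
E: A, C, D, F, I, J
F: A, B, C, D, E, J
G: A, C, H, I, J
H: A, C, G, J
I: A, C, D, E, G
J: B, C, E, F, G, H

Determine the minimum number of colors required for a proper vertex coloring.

5

A, B, C, D, F form a clique, so at least 5 colors are needed.
One proper 5-coloring: A=2, B=5, C=1, D=4, E=5, F=3, G=4, H=3, I=3, J=2. Each edge has distinct colors on its endpoints.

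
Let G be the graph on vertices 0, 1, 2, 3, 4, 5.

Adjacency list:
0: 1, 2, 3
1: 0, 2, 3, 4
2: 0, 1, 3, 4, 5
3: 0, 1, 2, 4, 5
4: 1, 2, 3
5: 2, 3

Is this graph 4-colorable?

Yes

The chromatic number is 4. 0, 1, 2, 3 are pairwise adjacent (a clique of size 4), so at least 4 colors are needed.
A valid assignment using 4 colors: 0=yellow, 1=green, 2=blue, 3=red, 4=yellow, 5=green.
That is already a proper 4-coloring.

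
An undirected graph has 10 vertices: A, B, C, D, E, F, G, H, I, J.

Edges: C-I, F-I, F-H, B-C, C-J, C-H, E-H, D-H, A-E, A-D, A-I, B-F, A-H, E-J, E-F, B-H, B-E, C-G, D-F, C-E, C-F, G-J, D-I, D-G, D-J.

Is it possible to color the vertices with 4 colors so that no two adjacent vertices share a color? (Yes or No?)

B, C, E, F, H are pairwise adjacent (a clique of size 5), so at least 5 colors are needed.
So 4 colors are not enough.

No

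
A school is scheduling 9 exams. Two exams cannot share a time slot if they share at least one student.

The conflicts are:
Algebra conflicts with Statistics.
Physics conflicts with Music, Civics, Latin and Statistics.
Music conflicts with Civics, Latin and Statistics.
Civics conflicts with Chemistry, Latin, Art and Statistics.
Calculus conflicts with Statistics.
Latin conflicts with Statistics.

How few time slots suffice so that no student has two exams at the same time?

5

Physics, Music, Civics, Latin, Statistics are mutually in conflict, so at least 5 time slots are needed.
5 time slots suffice: time slot 1 → {Algebra, Civics, Calculus}; time slot 2 → {Chemistry, Art, Statistics}; time slot 3 → {Music}; time slot 4 → {Latin}; time slot 5 → {Physics}. Every pair that conflicts lands in different time slots.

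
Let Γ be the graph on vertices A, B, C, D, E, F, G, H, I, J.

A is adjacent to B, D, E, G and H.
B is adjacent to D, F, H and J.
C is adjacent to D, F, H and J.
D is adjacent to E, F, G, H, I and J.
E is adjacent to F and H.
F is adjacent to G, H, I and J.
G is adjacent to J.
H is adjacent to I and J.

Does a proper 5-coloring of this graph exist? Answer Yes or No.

Yes

The chromatic number is 5. B, D, F, H, J are pairwise adjacent (a clique of size 5), so at least 5 colors are needed.
5 colors suffice: color red → {D}; color blue → {G, H}; color green → {A, F}; color yellow → {E, I, J}; color purple → {B, C}.
That is already a proper 5-coloring.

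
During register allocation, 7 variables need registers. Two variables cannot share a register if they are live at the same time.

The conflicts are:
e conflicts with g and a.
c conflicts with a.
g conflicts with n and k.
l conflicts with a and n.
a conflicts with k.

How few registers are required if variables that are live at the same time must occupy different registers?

3

The cycle n-g-e-a-l-n has odd length 5, so it cannot be 2-colored; at least 3 registers are needed.
Using 3 registers: e=2, c=2, g=1, l=3, a=1, n=2, k=2. Every pair that conflicts lands in different registers.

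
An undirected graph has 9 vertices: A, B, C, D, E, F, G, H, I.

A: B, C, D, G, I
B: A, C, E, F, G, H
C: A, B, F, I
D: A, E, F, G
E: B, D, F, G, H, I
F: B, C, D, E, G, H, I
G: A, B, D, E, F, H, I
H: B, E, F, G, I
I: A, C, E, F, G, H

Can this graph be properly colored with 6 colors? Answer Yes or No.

Yes

The chromatic number is 5. B, E, F, G, H form a clique, so at least 5 colors are needed.
5 colors suffice: A=red, B=green, C=blue, D=green, E=yellow, F=red, G=blue, H=purple, I=green.
Since 6 ≥ 5, a proper 6-coloring certainly exists.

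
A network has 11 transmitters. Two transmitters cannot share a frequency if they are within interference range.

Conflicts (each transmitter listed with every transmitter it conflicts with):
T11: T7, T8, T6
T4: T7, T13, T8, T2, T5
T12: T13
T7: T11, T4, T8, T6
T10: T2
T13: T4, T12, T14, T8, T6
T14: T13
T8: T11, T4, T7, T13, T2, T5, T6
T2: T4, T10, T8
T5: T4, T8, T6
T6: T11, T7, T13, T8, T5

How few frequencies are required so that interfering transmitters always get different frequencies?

T11, T7, T8, T6 pairwise conflict, so at least 4 frequencies are needed.
4 frequencies suffice: frequency 1 → {T12, T10, T14, T8}; frequency 2 → {T7, T13, T2, T5}; frequency 3 → {T4, T6}; frequency 4 → {T11}. No two conflicting transmitters share a frequency.

4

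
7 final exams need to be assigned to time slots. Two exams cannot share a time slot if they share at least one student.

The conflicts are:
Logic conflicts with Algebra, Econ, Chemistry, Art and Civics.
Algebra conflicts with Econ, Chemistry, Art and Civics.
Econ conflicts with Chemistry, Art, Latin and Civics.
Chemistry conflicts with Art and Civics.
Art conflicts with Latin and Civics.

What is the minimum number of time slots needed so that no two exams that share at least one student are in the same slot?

Logic, Algebra, Econ, Chemistry, Art, Civics are mutually in conflict, so at least 6 time slots are needed.
6 time slots suffice: time slot 1 → {Econ}; time slot 2 → {Art}; time slot 3 → {Chemistry, Latin}; time slot 4 → {Civics}; time slot 5 → {Algebra}; time slot 6 → {Logic}. Every pair that conflicts lands in different time slots.

6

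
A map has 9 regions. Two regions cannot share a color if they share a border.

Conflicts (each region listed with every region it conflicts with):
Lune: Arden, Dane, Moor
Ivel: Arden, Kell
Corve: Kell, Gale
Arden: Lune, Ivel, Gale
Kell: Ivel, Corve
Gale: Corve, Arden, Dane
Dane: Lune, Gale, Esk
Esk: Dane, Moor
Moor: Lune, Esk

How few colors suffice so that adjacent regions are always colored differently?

The cycle Corve-Kell-Ivel-Arden-Gale-Corve has odd length 5, so it cannot be 2-colored; at least 3 colors are needed.
One proper 3-coloring: Lune=2, Ivel=2, Corve=1, Arden=1, Kell=3, Gale=2, Dane=1, Esk=2, Moor=1. Every pair that conflicts lands in different colors.

3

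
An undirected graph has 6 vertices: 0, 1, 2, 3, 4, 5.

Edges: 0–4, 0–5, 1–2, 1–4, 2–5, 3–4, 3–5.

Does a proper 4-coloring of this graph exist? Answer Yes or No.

The chromatic number is 3. The cycle 5-0-4-1-2-5 has odd length 5, so it cannot be 2-colored; at least 3 colors are needed.
3 colors suffice: color a → {4, 5}; color b → {0, 2, 3}; color c → {1}.
Since 4 ≥ 3, a proper 4-coloring certainly exists.

Yes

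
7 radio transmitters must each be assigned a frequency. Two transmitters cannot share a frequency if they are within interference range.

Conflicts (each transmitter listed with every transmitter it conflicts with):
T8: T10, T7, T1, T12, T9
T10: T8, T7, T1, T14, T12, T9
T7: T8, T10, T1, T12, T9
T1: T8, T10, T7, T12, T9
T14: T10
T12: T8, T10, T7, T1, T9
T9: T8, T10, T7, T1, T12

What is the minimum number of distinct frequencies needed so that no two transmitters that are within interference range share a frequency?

T8, T10, T7, T1, T12, T9 pairwise conflict, so at least 6 frequencies are needed.
6 frequencies suffice: frequency 1 → {T10}; frequency 2 → {T1, T14}; frequency 3 → {T12}; frequency 4 → {T8}; frequency 5 → {T9}; frequency 6 → {T7}. No two conflicting transmitters share a frequency.

6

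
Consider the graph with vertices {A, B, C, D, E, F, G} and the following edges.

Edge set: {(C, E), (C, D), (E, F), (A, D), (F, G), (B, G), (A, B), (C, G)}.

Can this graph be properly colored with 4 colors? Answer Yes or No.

Yes

The chromatic number is 3. The cycle C-D-A-B-G-C has odd length 5, so it cannot be 2-colored; at least 3 colors are needed.
3 colors suffice: color 1 → {A, E, G}; color 2 → {B, C, F}; color 3 → {D}.
Since 4 ≥ 3, a proper 4-coloring certainly exists.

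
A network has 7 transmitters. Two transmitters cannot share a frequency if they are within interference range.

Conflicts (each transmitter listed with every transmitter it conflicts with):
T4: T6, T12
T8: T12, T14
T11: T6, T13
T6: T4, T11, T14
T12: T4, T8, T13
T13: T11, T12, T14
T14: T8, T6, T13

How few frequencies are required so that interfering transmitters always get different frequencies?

3

The cycle T14-T6-T4-T12-T13-T14 has odd length 5, so it cannot be 2-colored; at least 3 frequencies are needed.
A valid assignment using 3 frequencies: T4=3, T8=2, T11=1, T6=2, T12=1, T13=2, T14=1. Every pair that conflicts lands in different frequencies.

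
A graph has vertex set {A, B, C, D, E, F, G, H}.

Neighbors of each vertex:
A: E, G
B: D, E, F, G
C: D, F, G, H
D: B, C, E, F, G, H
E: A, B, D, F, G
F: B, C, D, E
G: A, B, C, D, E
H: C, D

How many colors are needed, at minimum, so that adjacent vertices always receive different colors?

4

B, D, E, G form a clique, so at least 4 colors are needed.
One proper 4-coloring: A=red, B=yellow, C=green, D=red, E=green, F=blue, G=blue, H=blue. Each edge has distinct colors on its endpoints.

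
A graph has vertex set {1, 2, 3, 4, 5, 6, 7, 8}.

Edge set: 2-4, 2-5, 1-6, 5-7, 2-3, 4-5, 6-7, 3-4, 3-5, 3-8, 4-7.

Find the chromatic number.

2, 3, 4, 5 are pairwise adjacent (a clique of size 4), so at least 4 colors are needed.
4 colors suffice: 1=a, 2=d, 3=a, 4=b, 5=c, 6=b, 7=a, 8=b. Every edge joins two different colors.

4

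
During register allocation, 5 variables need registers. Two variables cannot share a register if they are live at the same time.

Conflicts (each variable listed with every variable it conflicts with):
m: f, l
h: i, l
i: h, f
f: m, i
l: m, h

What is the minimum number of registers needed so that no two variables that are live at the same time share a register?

The cycle m-l-h-i-f-m has odd length 5, so it cannot be 2-colored; at least 3 registers are needed.
3 registers suffice: m=1, h=1, i=3, f=2, l=2. Each listed conflict is separated.

3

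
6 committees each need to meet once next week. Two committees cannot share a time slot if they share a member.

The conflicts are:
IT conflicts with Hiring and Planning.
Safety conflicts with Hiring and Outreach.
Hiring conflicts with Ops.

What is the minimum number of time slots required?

IT and Hiring conflict, so at least 2 time slots are needed.
Using 2 time slots: IT=2, Safety=2, Hiring=1, Outreach=1, Ops=2, Planning=1. Every pair that conflicts lands in different time slots.

2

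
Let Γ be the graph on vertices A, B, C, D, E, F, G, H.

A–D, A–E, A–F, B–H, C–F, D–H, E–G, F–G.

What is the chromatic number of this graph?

2

F and G are adjacent, so at least 2 colors are needed.
2 colors suffice: A=1, B=2, C=1, D=2, E=2, F=2, G=1, H=1. Each edge has distinct colors on its endpoints.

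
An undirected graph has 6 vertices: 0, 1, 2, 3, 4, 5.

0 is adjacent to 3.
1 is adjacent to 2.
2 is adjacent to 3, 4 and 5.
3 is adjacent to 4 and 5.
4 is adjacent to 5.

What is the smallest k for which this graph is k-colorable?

2, 3, 4, 5 are mutually adjacent (a clique of size 4), so at least 4 colors are needed.
A valid assignment using 4 colors: 0=red, 1=blue, 2=red, 3=blue, 4=green, 5=yellow. Each edge has distinct colors on its endpoints.

4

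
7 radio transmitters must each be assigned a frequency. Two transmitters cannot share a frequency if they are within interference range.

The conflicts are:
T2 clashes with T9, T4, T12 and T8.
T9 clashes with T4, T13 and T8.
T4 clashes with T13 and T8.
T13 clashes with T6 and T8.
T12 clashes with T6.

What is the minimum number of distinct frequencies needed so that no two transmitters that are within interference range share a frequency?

T2, T9, T4, T8 all conflict with each other, so at least 4 frequencies are needed.
A valid assignment using 4 frequencies: T2=4, T9=2, T4=3, T13=4, T12=1, T6=2, T8=1. Every pair that conflicts lands in different frequencies.

4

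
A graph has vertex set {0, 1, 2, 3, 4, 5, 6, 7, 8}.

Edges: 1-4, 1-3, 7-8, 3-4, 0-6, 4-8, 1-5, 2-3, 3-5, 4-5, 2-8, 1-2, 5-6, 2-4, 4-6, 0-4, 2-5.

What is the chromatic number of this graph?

1, 2, 3, 4, 5 form a clique, so at least 5 colors are needed.
5 colors suffice: color red → {4, 7}; color blue → {2, 6}; color green → {0, 5, 8}; color yellow → {1}; color purple → {3}. No two adjacent vertices share a color.

5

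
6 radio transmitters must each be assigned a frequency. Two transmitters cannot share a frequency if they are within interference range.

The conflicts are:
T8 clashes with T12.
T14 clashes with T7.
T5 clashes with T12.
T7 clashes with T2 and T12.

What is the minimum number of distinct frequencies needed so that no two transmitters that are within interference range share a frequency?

T14 and T7 conflict, so at least 2 frequencies are needed.
Using 2 frequencies: T8=1, T14=2, T5=1, T7=1, T2=2, T12=2. No two conflicting transmitters share a frequency.

2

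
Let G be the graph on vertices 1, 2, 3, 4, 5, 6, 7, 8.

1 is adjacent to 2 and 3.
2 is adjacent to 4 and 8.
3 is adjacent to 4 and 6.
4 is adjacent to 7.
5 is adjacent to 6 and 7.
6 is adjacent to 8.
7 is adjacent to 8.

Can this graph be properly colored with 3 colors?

Yes

The chromatic number is 3. The cycle 6-8-7-4-3-6 has odd length 5, so it cannot be 2-colored; at least 3 colors are needed.
3 colors suffice: color red → {2, 6, 7}; color blue → {3, 5, 8}; color green → {1, 4}.
That is already a proper 3-coloring.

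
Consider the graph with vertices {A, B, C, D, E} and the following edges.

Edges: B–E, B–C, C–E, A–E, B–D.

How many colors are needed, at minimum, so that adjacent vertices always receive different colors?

3

B, C, E are pairwise adjacent, so at least 3 colors are needed.
3 colors suffice: color 1 → {A, B}; color 2 → {D, E}; color 3 → {C}. No two adjacent vertices share a color.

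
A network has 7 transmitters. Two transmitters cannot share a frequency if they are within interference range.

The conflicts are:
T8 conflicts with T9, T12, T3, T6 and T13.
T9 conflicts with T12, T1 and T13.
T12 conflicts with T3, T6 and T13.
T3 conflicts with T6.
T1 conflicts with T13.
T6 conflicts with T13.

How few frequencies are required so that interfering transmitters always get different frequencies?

4

T8, T9, T12, T13 pairwise conflict, so at least 4 frequencies are needed.
Using 4 frequencies: T8=1, T9=4, T12=2, T3=3, T1=1, T6=4, T13=3. Each listed conflict is separated.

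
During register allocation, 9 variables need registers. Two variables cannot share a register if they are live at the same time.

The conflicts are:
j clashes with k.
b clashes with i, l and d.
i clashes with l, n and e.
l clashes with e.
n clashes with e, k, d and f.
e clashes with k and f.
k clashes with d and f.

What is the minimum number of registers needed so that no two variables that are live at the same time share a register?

n, e, k, f all conflict with each other, so at least 4 registers are needed.
Using 4 registers: j=1, b=1, i=2, l=4, n=1, e=3, k=2, d=3, f=4. Every pair that conflicts lands in different registers.

4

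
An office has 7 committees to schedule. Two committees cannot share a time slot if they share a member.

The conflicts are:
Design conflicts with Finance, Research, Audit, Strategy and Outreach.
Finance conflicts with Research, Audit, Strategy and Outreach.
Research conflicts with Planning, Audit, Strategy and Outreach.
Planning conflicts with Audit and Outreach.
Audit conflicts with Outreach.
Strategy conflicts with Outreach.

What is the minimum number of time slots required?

Design, Finance, Research, Audit, Outreach all conflict with each other, so at least 5 time slots are needed.
A valid assignment using 5 time slots: Design=3, Finance=5, Research=1, Planning=3, Audit=4, Strategy=4, Outreach=2. Each listed conflict is separated.

5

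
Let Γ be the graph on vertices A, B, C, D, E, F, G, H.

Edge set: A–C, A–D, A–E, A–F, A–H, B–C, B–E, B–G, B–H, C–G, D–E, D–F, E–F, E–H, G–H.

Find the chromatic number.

A, D, E, F are pairwise adjacent (a clique of size 4), so at least 4 colors are needed.
4 colors suffice: color red → {C, E}; color blue → {A, B}; color green → {F, H}; color yellow → {D, G}. Every edge joins two different colors.

4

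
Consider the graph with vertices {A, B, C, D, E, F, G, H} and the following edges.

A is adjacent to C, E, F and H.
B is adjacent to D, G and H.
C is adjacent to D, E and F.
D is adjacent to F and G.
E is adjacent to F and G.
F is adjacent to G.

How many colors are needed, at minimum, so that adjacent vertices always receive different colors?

4

A, C, E, F are pairwise adjacent (a clique of size 4), so at least 4 colors are needed.
4 colors suffice: color red → {B, F}; color blue → {C, G, H}; color green → {D, E}; color yellow → {A}. Every edge joins two different colors.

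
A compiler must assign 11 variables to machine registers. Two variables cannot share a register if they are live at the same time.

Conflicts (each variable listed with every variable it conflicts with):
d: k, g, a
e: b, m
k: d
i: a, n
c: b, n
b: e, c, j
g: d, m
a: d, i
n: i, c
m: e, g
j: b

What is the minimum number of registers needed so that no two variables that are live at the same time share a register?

The cycle g-d-a-i-n-c-b-e-m-g has odd length 9, so it cannot be 2-colored; at least 3 registers are needed.
3 registers suffice: register 1 → {d, b, n, m}; register 2 → {e, k, i, c, g, j}; register 3 → {a}. No two conflicting variables share a register.

3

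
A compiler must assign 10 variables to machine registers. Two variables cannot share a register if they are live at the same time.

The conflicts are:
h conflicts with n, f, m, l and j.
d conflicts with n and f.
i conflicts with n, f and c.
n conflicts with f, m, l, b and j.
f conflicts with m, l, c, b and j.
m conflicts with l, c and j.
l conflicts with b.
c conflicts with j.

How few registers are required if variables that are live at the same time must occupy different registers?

5

h, n, f, m, j are mutually in conflict, so at least 5 registers are needed.
5 registers suffice: register 1 → {f}; register 2 → {n, c}; register 3 → {d, i, m, b}; register 4 → {l, j}; register 5 → {h}. No two conflicting variables share a register.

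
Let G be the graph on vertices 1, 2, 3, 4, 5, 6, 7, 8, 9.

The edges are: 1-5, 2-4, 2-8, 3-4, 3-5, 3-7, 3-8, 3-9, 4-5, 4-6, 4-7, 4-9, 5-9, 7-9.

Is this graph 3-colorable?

No

3, 4, 7, 9 are mutually adjacent (a clique of size 4), so at least 4 colors are needed.
So 3 colors are not enough.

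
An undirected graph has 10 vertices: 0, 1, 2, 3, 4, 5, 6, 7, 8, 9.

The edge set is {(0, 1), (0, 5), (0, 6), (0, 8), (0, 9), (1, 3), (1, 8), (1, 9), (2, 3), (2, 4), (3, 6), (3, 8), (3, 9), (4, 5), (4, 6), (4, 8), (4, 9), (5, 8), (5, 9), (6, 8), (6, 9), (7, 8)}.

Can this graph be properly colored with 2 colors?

No

0, 1, 8 are pairwise adjacent, so at least 3 colors are needed.
So 2 colors are not enough.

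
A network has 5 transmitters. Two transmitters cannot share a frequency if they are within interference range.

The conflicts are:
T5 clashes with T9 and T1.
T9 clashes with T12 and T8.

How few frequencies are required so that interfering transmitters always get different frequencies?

T9 and T8 conflict, so at least 2 frequencies are needed.
Using 2 frequencies: T5=2, T9=1, T12=2, T8=2, T1=1. No two conflicting transmitters share a frequency.

2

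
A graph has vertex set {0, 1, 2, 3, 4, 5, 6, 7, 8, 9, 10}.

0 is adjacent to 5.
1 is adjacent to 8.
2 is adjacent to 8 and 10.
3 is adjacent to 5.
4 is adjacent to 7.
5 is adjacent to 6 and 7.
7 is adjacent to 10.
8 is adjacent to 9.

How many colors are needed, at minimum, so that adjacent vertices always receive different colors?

0 and 5 are adjacent, so at least 2 colors are needed.
2 colors suffice: 0=b, 1=b, 2=b, 3=b, 4=a, 5=a, 6=b, 7=b, 8=a, 9=b, 10=a. Each edge has distinct colors on its endpoints.

2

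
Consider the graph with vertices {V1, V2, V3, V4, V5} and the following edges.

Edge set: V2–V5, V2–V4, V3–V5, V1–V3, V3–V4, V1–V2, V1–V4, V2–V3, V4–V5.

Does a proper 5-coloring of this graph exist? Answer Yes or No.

Yes

The chromatic number is 4. V2, V3, V4, V5 are mutually adjacent (a clique of size 4), so at least 4 colors are needed.
4 colors suffice: color red → {V3}; color blue → {V4}; color green → {V2}; color yellow → {V1, V5}.
Since 5 ≥ 4, a proper 5-coloring certainly exists.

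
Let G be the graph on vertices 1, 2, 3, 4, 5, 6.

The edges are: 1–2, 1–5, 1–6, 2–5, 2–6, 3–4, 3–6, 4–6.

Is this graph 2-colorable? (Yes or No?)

1, 2, 5 are pairwise adjacent, so at least 3 colors are needed.
So 2 colors are not enough.

No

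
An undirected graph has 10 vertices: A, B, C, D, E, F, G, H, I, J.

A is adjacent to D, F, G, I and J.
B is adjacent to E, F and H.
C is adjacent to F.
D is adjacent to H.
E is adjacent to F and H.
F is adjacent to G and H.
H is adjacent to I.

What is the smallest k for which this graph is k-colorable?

4

B, E, F, H are pairwise adjacent (a clique of size 4), so at least 4 colors are needed.
4 colors suffice: color 1 → {D, F, I, J}; color 2 → {A, C, H}; color 3 → {E, G}; color 4 → {B}. Every edge joins two different colors.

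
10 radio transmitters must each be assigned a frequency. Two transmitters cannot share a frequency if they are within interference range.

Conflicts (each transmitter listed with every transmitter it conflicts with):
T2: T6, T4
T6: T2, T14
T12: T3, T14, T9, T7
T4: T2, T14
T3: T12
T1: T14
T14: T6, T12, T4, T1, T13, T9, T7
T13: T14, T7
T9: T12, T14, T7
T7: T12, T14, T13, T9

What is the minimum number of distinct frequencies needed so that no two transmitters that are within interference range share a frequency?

4

T12, T14, T9, T7 pairwise conflict, so at least 4 frequencies are needed.
A valid assignment using 4 frequencies: T2=1, T6=2, T12=2, T4=2, T3=1, T1=2, T14=1, T13=2, T9=4, T7=3. Each listed conflict is separated.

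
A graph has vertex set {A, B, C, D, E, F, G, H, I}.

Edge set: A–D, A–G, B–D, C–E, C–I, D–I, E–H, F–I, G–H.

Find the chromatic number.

3

The cycle E-C-I-D-A-G-H-E has odd length 7, so it cannot be 2-colored; at least 3 colors are needed.
One proper 3-coloring: A=blue, B=blue, C=green, D=red, E=red, F=red, G=red, H=blue, I=blue. No two adjacent vertices share a color.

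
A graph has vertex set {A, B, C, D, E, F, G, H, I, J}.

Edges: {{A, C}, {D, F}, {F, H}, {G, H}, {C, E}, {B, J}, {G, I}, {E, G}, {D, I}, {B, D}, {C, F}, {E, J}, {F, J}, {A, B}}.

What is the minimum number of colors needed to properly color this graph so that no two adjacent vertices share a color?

The cycle D-I-G-H-F-D has odd length 5, so it cannot be 2-colored; at least 3 colors are needed.
3 colors suffice: color 1 → {B, F, G}; color 2 → {A, D, E, H}; color 3 → {C, I, J}. No two adjacent vertices share a color.

3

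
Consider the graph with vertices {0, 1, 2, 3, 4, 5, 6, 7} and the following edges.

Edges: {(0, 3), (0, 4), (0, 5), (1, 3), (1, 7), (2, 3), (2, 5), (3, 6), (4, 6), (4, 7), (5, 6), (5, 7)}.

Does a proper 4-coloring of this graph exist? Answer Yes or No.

Yes

The chromatic number is 3. The cycle 1-3-0-5-7-1 has odd length 5, so it cannot be 2-colored; at least 3 colors are needed.
3 colors suffice: 0=b, 1=c, 2=b, 3=a, 4=a, 5=a, 6=b, 7=b.
Since 4 ≥ 3, a proper 4-coloring certainly exists.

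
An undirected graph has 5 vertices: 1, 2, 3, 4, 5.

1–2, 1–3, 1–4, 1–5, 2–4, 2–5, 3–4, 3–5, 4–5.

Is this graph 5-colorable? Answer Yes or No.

Yes

The chromatic number is 4. 1, 2, 4, 5 are pairwise adjacent (a clique of size 4), so at least 4 colors are needed.
One proper 4-coloring: 1=b, 2=d, 3=d, 4=c, 5=a.
Since 5 ≥ 4, a proper 5-coloring certainly exists.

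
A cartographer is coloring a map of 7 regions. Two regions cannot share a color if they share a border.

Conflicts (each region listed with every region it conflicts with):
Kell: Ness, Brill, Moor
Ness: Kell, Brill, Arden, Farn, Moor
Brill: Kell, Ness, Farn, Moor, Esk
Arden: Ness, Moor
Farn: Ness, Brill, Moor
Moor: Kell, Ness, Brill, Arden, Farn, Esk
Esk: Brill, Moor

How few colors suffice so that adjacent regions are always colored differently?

Kell, Ness, Brill, Moor all conflict with each other, so at least 4 colors are needed.
4 colors suffice: color 1 → {Moor}; color 2 → {Ness, Esk}; color 3 → {Brill, Arden}; color 4 → {Kell, Farn}. Each listed conflict is separated.

4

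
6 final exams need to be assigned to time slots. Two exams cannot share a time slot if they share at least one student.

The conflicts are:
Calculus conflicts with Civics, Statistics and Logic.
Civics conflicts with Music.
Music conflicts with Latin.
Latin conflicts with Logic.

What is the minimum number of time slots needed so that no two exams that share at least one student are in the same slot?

3

The cycle Calculus-Logic-Latin-Music-Civics-Calculus has odd length 5, so it cannot be 2-colored; at least 3 time slots are needed.
Using 3 time slots: Calculus=1, Civics=3, Music=2, Statistics=2, Latin=1, Logic=2. Each listed conflict is separated.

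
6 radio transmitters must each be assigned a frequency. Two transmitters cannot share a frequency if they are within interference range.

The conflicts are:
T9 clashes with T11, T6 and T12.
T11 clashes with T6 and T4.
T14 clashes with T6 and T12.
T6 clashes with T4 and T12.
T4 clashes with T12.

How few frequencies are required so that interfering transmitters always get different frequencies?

3

T6, T4, T12 are mutually in conflict, so at least 3 frequencies are needed.
3 frequencies suffice: frequency 1 → {T6}; frequency 2 → {T11, T12}; frequency 3 → {T9, T14, T4}. Every pair that conflicts lands in different frequencies.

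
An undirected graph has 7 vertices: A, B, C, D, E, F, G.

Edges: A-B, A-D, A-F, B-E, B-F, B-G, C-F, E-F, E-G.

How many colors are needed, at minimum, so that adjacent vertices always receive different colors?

B, E, F are pairwise adjacent, so at least 3 colors are needed.
3 colors suffice: color red → {D, F, G}; color blue → {B, C}; color green → {A, E}. No two adjacent vertices share a color.

3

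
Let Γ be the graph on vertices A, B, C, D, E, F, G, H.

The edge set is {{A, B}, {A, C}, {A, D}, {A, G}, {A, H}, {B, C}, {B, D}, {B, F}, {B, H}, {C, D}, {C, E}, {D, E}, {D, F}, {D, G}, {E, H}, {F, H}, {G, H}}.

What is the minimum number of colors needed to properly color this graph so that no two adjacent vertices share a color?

A, B, C, D are mutually adjacent (a clique of size 4), so at least 4 colors are needed.
4 colors suffice: color 1 → {D, H}; color 2 → {B, E, G}; color 3 → {A, F}; color 4 → {C}. Each edge has distinct colors on its endpoints.

4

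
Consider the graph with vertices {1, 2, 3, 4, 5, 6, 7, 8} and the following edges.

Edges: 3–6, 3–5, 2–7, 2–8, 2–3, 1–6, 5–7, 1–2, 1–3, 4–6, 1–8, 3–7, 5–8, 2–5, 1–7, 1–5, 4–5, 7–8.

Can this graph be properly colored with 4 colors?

1, 2, 3, 5, 7 form a clique, so at least 5 colors are needed.
So 4 colors are not enough.

No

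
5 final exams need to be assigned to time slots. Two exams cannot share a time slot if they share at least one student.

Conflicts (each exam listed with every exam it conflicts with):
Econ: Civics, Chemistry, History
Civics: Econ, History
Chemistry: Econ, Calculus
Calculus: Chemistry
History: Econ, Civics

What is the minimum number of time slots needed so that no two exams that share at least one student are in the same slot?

Econ, Civics, History pairwise conflict, so at least 3 time slots are needed.
3 time slots suffice: time slot 1 → {Econ, Calculus}; time slot 2 → {Chemistry, History}; time slot 3 → {Civics}. Every pair that conflicts lands in different time slots.

3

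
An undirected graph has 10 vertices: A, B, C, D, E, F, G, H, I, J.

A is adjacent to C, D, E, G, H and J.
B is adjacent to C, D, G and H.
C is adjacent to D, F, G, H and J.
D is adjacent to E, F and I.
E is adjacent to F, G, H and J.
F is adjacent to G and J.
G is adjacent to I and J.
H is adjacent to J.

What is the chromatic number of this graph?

E, F, G, J are mutually adjacent (a clique of size 4), so at least 4 colors are needed.
4 colors suffice: color 1 → {C, E, I}; color 2 → {D, G, H}; color 3 → {A, B, F}; color 4 → {J}. Each edge has distinct colors on its endpoints.

4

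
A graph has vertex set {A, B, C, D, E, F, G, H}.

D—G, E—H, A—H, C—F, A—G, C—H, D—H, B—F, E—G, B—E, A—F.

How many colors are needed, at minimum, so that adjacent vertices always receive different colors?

3

The cycle F-A-H-E-B-F has odd length 5, so it cannot be 2-colored; at least 3 colors are needed.
3 colors suffice: color red → {F, G, H}; color blue → {A, C, D, E}; color green → {B}. No two adjacent vertices share a color.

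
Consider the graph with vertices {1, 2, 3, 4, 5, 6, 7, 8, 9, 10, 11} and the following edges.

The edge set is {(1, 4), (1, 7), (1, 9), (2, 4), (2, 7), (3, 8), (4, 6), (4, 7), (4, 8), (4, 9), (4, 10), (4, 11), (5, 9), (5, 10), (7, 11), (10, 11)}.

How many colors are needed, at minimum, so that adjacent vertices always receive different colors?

1, 4, 7 form a triangle, so at least 3 colors are needed.
3 colors suffice: 1=c, 2=c, 3=a, 4=a, 5=a, 6=b, 7=b, 8=b, 9=b, 10=b, 11=c. No two adjacent vertices share a color.

3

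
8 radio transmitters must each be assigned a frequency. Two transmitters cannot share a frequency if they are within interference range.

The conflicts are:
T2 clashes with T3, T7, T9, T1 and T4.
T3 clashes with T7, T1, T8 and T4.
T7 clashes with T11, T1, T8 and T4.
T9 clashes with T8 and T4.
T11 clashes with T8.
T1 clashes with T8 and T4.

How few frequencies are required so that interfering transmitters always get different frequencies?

5

T2, T3, T7, T1, T4 all conflict with each other, so at least 5 frequencies are needed.
5 frequencies suffice: frequency 1 → {T7, T9}; frequency 2 → {T8, T4}; frequency 3 → {T11, T1}; frequency 4 → {T2}; frequency 5 → {T3}. No two conflicting transmitters share a frequency.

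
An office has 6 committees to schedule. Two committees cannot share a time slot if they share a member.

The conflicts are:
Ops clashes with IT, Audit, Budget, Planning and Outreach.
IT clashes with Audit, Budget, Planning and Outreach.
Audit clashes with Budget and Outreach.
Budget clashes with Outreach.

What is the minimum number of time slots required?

Ops, IT, Audit, Budget, Outreach pairwise conflict, so at least 5 time slots are needed.
Using 5 time slots: Ops=2, IT=1, Audit=4, Budget=3, Planning=3, Outreach=5. Every pair that conflicts lands in different time slots.

5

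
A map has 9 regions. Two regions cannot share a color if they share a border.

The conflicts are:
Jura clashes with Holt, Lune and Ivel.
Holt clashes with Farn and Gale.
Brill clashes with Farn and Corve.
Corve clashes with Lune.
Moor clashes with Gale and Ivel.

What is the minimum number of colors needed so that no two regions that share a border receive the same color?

The cycle Moor-Gale-Holt-Jura-Ivel-Moor has odd length 5, so it cannot be 2-colored; at least 3 colors are needed.
A valid assignment using 3 colors: Jura=2, Holt=1, Brill=1, Farn=2, Corve=2, Lune=1, Moor=2, Gale=3, Ivel=1. No two conflicting regions share a color.

3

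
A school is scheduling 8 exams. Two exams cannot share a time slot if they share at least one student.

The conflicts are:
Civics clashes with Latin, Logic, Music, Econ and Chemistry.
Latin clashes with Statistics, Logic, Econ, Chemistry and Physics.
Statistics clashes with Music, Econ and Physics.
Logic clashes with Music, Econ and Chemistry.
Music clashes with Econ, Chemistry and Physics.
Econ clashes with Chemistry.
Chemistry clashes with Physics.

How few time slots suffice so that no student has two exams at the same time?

5

Civics, Logic, Music, Econ, Chemistry pairwise conflict, so at least 5 time slots are needed.
5 time slots suffice: time slot 1 → {Latin, Music}; time slot 2 → {Econ, Physics}; time slot 3 → {Statistics, Chemistry}; time slot 4 → {Civics}; time slot 5 → {Logic}. Each listed conflict is separated.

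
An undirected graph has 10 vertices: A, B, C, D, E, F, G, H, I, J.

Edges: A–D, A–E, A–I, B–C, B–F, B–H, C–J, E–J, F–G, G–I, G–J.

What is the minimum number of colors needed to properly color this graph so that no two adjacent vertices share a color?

3

The cycle E-A-I-G-J-E has odd length 5, so it cannot be 2-colored; at least 3 colors are needed.
A valid assignment using 3 colors: A=red, B=red, C=blue, D=blue, E=blue, F=green, G=blue, H=blue, I=green, J=red. No two adjacent vertices share a color.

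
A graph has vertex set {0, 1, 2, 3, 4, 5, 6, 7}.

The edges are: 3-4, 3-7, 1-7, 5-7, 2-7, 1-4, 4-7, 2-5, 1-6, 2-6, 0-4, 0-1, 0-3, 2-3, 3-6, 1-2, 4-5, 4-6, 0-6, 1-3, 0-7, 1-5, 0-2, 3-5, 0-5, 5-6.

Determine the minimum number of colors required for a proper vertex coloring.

0, 1, 3, 4, 5, 7 are pairwise adjacent (a clique of size 6), so at least 6 colors are needed.
6 colors suffice: color a → {0}; color b → {5}; color c → {1}; color d → {3}; color e → {6, 7}; color f → {2, 4}. Every edge joins two different colors.

6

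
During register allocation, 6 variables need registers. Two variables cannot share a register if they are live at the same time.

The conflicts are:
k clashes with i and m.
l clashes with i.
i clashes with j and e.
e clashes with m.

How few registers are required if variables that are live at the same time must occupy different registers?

2

i and e conflict, so at least 2 registers are needed.
2 registers suffice: register 1 → {i, m}; register 2 → {k, l, j, e}. No two conflicting variables share a register.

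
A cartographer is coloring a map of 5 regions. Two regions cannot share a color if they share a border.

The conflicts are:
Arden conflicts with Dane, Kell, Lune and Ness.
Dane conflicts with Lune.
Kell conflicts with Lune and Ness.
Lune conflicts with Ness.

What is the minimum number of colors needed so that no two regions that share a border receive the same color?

Arden, Kell, Lune, Ness are mutually in conflict, so at least 4 colors are needed.
4 colors suffice: color 1 → {Lune}; color 2 → {Arden}; color 3 → {Dane, Kell}; color 4 → {Ness}. No two conflicting regions share a color.

4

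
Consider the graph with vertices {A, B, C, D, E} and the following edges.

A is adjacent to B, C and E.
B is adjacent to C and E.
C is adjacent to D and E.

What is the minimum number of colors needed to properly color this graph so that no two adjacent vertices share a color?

4

A, B, C, E are mutually adjacent (a clique of size 4), so at least 4 colors are needed.
4 colors suffice: color 1 → {C}; color 2 → {B, D}; color 3 → {A}; color 4 → {E}. Each edge has distinct colors on its endpoints.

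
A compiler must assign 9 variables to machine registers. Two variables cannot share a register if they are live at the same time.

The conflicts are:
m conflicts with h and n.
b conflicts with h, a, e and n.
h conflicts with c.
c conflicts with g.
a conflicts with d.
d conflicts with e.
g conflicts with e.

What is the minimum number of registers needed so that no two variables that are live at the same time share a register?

The cycle c-g-e-b-h-c has odd length 5, so it cannot be 2-colored; at least 3 registers are needed.
A valid assignment using 3 registers: m=1, b=1, h=2, c=1, a=2, d=1, g=3, e=2, n=2. Each listed conflict is separated.

3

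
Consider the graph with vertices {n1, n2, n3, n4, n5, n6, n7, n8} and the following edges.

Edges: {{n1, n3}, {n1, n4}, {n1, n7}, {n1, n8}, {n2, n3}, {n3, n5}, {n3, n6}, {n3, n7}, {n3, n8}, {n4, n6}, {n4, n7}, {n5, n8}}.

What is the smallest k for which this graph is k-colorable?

3

n1, n4, n7 form a triangle, so at least 3 colors are needed.
One proper 3-coloring: n1=2, n2=2, n3=1, n4=1, n5=2, n6=2, n7=3, n8=3. No two adjacent vertices share a color.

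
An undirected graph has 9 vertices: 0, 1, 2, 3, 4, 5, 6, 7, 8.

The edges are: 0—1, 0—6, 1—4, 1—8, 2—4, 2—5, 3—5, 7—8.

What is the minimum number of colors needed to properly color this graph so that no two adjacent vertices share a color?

3 and 5 are adjacent, so at least 2 colors are needed.
One proper 2-coloring: 0=b, 1=a, 2=a, 3=a, 4=b, 5=b, 6=a, 7=a, 8=b. No two adjacent vertices share a color.

2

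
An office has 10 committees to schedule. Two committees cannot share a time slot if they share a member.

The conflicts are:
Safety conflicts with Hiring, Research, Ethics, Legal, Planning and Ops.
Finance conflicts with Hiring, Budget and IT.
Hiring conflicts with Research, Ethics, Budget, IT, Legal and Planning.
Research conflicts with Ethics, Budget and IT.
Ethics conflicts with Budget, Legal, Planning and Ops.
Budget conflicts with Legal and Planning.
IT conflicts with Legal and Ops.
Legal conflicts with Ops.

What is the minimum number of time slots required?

4

Safety, Ethics, Legal, Ops pairwise conflict, so at least 4 time slots are needed.
4 time slots suffice: Safety=4, Finance=3, Hiring=1, Research=3, Ethics=2, Budget=4, IT=2, Legal=3, Planning=3, Ops=1. Each listed conflict is separated.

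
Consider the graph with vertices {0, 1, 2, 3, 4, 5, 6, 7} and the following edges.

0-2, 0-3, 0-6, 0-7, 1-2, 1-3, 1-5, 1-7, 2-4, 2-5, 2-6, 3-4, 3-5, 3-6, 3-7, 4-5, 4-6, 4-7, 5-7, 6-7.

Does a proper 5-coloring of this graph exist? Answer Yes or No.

Yes

The chromatic number is 4. 3, 4, 5, 7 are mutually adjacent (a clique of size 4), so at least 4 colors are needed.
One proper 4-coloring: 0=c, 1=c, 2=a, 3=b, 4=c, 5=d, 6=d, 7=a.
Since 5 ≥ 4, a proper 5-coloring certainly exists.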